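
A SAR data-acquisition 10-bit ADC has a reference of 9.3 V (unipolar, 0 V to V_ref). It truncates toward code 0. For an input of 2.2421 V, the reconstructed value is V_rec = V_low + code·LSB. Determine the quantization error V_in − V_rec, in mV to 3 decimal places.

7.920 mV

One LSB is 9.3 V / 1024 = 9.082 mV.
Scaled input = 246.8721 LSBs, so code = 246.
V_rec = 0 + 246·0.00908203 = 2.2341797 V.
V_in − V_rec = 0.00792031 V = 7.920 mV.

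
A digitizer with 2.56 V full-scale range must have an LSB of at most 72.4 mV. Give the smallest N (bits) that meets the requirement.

6 bits

Number of steps required ≥ 2.56 V / 72.4 mV = 35.36.
Need 2^N ≥ 35.36; 2^5 = 32, 2^6 = 64.
Minimum N = 6.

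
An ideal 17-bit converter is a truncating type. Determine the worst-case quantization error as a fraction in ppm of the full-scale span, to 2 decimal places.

7.63 ppm

Truncating → worst-case error = 1 LSB = V_FS/2^17, so 1e+06/131072 = 7.62939 ppm of full scale.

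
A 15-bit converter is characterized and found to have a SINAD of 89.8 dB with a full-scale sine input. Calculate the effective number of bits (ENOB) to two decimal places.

14.62 bits

ENOB = (SINAD − 1.76) / 6.02 = (89.8 − 1.76)/6.02 = 14.625.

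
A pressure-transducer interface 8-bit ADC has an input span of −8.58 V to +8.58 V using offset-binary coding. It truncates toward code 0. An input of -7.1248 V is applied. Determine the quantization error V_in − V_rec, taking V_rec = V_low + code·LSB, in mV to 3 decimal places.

LSB = 17.16/2^8 = 67.031 mV.
Scaled input = 21.7093 LSBs, so code = 21.
Code 21 maps back to (−8.58) + 21×0.0670313 V = -7.1723437 V.
V_in − V_rec = 0.0475438 V = 47.544 mV.

47.544 mV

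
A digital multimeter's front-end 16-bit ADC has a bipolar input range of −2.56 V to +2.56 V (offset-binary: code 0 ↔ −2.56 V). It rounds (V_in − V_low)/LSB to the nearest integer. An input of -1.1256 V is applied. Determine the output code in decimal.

LSB = 5.12 V / 65536 = 78.12 µV.
(V_in − V_low)/LSB = (-1.1256 − (−2.56)) / 7.8125e-05 = 18360.320.
So the output code is 18360.

code 18360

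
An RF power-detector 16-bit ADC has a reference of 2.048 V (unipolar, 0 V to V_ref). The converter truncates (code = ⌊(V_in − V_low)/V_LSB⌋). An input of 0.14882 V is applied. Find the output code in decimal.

LSB = 2.048 V / 65536 = 31.25 µV.
(V_in − V_low)/LSB = (0.14882 − 0) / 3.125e-05 = 4762.240.
⌊·⌋(4762.240) = 4762.

code 4762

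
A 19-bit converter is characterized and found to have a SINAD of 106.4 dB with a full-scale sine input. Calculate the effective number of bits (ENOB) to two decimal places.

ENOB = (SINAD − 1.76) / 6.02 = (106.4 − 1.76)/6.02 = 17.382.

17.38 bits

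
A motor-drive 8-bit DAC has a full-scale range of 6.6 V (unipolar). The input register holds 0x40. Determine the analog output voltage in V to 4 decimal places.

1.6500 V

LSB = 6.6 V / 2^8 = 25.781 mV.
Code 0x40 = 64 decimal.
V_out = 0 + 64 × 0.0257812 V = 1.65 V.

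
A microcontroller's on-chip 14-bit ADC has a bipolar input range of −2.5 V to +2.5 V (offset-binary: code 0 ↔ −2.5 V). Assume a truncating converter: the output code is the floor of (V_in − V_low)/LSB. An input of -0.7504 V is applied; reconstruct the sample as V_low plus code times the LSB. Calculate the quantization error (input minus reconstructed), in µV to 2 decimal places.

27.25 µV

Step size: 5 V ÷ 2^14 = 305.18 µV.
(-0.7504 − (−2.5))/0.000305176 = 5733.0893; ⌊·⌋ gives code 5733.
Reconstructed: -0.75042725 V.
V_in − V_rec = 2.72461e-05 V = 27.25 µV.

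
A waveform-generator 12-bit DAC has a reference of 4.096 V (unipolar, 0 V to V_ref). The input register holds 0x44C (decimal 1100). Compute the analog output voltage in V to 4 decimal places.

1.1000 V

LSB = 4.096 V / 2^12 = 1.000 mV.
Code 0x44C = 1100 decimal.
V_out = 0 + 1100 × 0.001 V = 1.1 V.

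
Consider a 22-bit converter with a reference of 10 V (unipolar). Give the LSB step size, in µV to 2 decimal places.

Full-scale span = 10 V.
LSB = 10 / 2^22 = 10 / 4194304 = 2.38419e-06 V = 2.38 µV.

2.38 µV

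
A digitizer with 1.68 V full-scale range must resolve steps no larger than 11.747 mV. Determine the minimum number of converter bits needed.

8 bits

Number of steps required ≥ 1.68 V / 11.747 mV = 143.02.
Need 2^N ≥ 143.02; 2^7 = 128, 2^8 = 256.
Minimum N = 8.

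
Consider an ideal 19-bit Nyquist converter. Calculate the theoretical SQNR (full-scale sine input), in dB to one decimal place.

SNR ≈ 6.02·N + 1.76 dB = 6.02·19 + 1.76 = 116.14 dB.

116.1 dB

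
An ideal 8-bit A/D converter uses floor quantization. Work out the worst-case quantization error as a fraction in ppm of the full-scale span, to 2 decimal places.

3906.25 ppm

Truncating → worst-case error = 1 LSB = V_FS/2^8, so 1e+06/256 = 3906.25 ppm of full scale.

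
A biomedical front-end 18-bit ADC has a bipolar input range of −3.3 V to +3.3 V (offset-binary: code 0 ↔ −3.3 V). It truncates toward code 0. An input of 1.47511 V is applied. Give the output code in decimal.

code 189661

With 262144 levels over 6.6 V, one step is 25.18 µV.
(1.47511 − (−3.3)) / 2.5177e-05 = 189661.581 LSBs.
So the output code is 189661.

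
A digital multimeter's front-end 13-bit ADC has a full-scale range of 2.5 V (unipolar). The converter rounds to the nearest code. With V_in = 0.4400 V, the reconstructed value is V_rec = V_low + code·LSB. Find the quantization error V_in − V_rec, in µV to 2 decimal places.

LSB = 2.5/2^13 = 305.18 µV.
(V_in − V_low)/LSB = (0.4400 − 0)/0.000305176 = 1441.7920 → code 1442 (round).
V_rec = 0 + 1442·0.000305176 = 0.44006348 V.
Error = 0.4400 − 0.44006348 = -6.34766e-05 V = -63.48 µV.

-63.48 µV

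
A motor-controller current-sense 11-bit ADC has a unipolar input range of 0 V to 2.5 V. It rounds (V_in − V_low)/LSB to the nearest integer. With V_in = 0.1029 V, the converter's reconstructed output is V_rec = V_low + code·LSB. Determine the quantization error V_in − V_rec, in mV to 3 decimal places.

LSB = 2.5/2^11 = 1.221 mV.
(V_in − V_low)/LSB = (0.1029 − 0)/0.0012207 = 84.2957 → code 84 (round).
Reconstructed: 0.10253906 V.
Error = 0.1029 − 0.10253906 = 0.000360937 V = 0.361 mV.

0.361 mV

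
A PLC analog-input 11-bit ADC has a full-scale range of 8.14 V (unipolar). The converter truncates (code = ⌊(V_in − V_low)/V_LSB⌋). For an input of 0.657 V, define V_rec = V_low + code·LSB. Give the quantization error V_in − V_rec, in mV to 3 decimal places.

LSB = 8.14/2^11 = 3.975 mV.
(0.657 − 0)/0.00397461 = 165.2993; ⌊·⌋ gives code 165.
V_rec = 0 + 165·0.00397461 = 0.65581055 V.
Error = 0.657 − 0.65581055 = 0.00118945 V = 1.189 mV.

1.189 mV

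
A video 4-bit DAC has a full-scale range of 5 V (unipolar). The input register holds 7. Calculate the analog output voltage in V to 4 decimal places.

2.1875 V

LSB = 5 V / 2^4 = 312.500 mV.
V_out = 0 + 7 × 0.3125 V = 2.1875 V.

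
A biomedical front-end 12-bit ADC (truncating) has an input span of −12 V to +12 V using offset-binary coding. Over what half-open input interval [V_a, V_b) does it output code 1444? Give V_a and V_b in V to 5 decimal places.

[-3.53906 V, -3.53320 V)

LSB = 24/2^12 = 5.859 mV.
V_a = V_low + 1444·LSB = -3.53906 V; V_b = V_low + 1445·LSB = -3.5332 V.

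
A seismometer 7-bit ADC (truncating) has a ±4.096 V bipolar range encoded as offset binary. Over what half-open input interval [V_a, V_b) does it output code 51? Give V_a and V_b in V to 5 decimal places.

LSB = 8.192/2^7 = 64.000 mV.
V_a = V_low + 51·LSB = -0.832 V; V_b = V_low + 52·LSB = -0.768 V.

[-0.83200 V, -0.76800 V)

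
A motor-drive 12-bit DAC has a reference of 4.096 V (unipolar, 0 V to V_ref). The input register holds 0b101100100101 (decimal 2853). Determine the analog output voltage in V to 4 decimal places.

2.8530 V

LSB = 4.096 V / 2^12 = 1.000 mV.
Code 0b101100100101 = 2853 decimal.
V_out = 0 + 2853 × 0.001 V = 2.853 V.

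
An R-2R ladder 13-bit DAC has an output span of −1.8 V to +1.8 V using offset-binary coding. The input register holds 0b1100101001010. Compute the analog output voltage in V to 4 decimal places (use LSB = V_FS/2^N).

1.0450 V

LSB = 3.6 V / 2^13 = 439.45 µV.
Code 0b1100101001010 = 6474 decimal.
V_out = (−1.8) + 6474 × 0.000439453 V = 1.04502 V.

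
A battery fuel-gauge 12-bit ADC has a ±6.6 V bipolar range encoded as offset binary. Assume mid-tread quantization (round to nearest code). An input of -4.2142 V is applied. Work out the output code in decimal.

code 740

Full-scale span = 13.2 V; LSB = 13.2/2^12 = 3.223 mV.
(-4.2142 − (−6.6)) / 0.00322266 = 740.321 LSBs.
So the output code is 740.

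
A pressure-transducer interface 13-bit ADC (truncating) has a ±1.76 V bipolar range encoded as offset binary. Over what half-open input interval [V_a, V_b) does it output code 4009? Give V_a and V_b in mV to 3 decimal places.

[-37.383 mV, -36.953 mV)

LSB = 3.52/2^13 = 429.69 µV.
V_a = V_low + 4009·LSB = -0.0373828 V; V_b = V_low + 4010·LSB = -0.0369531 V.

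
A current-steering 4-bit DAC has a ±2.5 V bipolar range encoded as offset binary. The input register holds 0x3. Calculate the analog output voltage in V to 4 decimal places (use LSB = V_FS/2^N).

LSB = 5 V / 2^4 = 312.500 mV.
Code 0x3 = 3 decimal.
V_out = (−2.5) + 3 × 0.3125 V = -1.5625 V.

-1.5625 V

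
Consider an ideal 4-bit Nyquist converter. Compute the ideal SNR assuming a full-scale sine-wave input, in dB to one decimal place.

25.8 dB

SNR ≈ 6.02·N + 1.76 dB = 6.02·4 + 1.76 = 25.84 dB.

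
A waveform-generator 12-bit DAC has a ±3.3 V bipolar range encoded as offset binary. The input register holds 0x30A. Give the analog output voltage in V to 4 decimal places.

LSB = 6.6 V / 2^12 = 1.611 mV.
Code 0x30A = 778 decimal.
V_out = (−3.3) + 778 × 0.00161133 V = -2.04639 V.

-2.0464 V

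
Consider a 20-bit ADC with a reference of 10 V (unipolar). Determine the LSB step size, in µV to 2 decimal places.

9.54 µV

Full-scale span = 10 V.
LSB = 10 / 2^20 = 10 / 1048576 = 9.53674e-06 V = 9.54 µV.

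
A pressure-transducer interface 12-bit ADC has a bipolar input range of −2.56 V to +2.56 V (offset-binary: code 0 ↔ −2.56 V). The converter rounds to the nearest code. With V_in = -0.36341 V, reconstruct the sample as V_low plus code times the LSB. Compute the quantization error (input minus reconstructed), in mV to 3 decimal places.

Step size: 5.12 V ÷ 2^12 = 1.250 mV.
Scaled input = 1757.2720 LSBs, so code = 1757.
Reconstructed: -0.36375 V.
Error = -0.36341 − (−0.36375) = 0.00034 V = 0.340 mV.

0.340 mV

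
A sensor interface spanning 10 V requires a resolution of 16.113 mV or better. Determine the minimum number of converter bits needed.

Number of steps required ≥ 10 V / 16.113 mV = 620.62.
Need 2^N ≥ 620.62; 2^9 = 512, 2^10 = 1024.
Minimum N = 10.

10 bits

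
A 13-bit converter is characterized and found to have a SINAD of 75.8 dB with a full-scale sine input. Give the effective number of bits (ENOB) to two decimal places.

ENOB = (SINAD − 1.76) / 6.02 = (75.8 − 1.76)/6.02 = 12.299.

12.30 bits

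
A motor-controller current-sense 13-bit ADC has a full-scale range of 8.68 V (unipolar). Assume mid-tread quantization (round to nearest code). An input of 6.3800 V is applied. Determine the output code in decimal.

code 6021

Full-scale span = 8.68 V; LSB = 8.68/2^13 = 1.060 mV.
(6.3800 − 0) / 0.00105957 = 6021.309 LSBs.
round(6021.309) = 6021.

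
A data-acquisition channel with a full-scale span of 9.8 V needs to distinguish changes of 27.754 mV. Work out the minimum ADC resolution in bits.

Number of steps required ≥ 9.8 V / 27.754 mV = 353.10.
Need 2^N ≥ 353.10; 2^8 = 256, 2^9 = 512.
Minimum N = 9.

9 bits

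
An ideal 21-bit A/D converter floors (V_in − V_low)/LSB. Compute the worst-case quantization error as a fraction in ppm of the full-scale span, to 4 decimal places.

0.4768 ppm

Truncating → worst-case error = 1 LSB = V_FS/2^21, so 1e+06/2097152 = 0.476837 ppm of full scale.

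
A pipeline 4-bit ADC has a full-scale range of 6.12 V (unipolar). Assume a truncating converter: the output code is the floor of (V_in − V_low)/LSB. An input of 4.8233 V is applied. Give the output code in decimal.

code 12

LSB = 6.12 V / 16 = 382.500 mV.
(4.8233 − 0) / 0.3825 = 12.610 LSBs.
So the output code is 12.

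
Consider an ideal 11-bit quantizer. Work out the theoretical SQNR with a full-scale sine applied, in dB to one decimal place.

SNR ≈ 6.02·N + 1.76 dB = 6.02·11 + 1.76 = 67.98 dB.

68.0 dB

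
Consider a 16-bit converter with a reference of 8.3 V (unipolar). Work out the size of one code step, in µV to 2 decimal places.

126.65 µV

Full-scale span = 8.3 V.
LSB = 8.3 / 2^16 = 8.3 / 65536 = 0.000126648 V = 126.65 µV.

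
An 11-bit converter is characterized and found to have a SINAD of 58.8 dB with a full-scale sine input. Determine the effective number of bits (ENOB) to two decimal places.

9.48 bits

ENOB = (SINAD − 1.76) / 6.02 = (58.8 − 1.76)/6.02 = 9.475.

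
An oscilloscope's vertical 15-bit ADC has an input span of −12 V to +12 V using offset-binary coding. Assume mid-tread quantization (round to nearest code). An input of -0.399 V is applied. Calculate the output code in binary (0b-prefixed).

With 32768 levels over 24 V, one step is 0.732 mV.
(V_in − V_low)/LSB = (-0.399 − (−12)) / 0.000732422 = 15839.232.
Round → code 15839.
In binary (0b-prefixed): 0b11110111011111.

code 0b11110111011111 (decimal 15839)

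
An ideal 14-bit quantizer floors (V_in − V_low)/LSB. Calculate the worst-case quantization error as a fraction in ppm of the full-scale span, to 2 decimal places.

61.04 ppm

Truncating → worst-case error = 1 LSB = V_FS/2^14, so 1e+06/16384 = 61.0352 ppm of full scale.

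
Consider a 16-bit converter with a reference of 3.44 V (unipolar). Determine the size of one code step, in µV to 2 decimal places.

Full-scale span = 3.44 V.
LSB = 3.44 / 2^16 = 3.44 / 65536 = 5.24902e-05 V = 52.49 µV.

52.49 µV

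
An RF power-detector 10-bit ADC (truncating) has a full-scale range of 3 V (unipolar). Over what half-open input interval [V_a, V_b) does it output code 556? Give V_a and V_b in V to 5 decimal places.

LSB = 3/2^10 = 2.930 mV.
V_a = V_low + 556·LSB = 1.62891 V; V_b = V_low + 557·LSB = 1.63184 V.

[1.62891 V, 1.63184 V)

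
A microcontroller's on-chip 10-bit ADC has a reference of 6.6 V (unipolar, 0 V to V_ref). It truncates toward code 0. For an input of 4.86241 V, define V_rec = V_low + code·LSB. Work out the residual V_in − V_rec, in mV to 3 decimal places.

LSB = 6.6/2^10 = 6.445 mV.
(4.86241 − 0)/0.00644531 = 754.4103; ⌊·⌋ gives code 754.
Code 754 maps back to 0 + 754×0.00644531 V = 4.8597656 V.
V_in − V_rec = 0.00264438 V = 2.644 mV.

2.644 mV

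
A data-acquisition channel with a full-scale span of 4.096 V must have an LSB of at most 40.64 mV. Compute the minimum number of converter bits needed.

7 bits

Number of steps required ≥ 4.096 V / 40.64 mV = 100.79.
Need 2^N ≥ 100.79; 2^6 = 64, 2^7 = 128.
Minimum N = 7.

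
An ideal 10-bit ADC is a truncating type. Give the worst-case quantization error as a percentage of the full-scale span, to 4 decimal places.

0.0977 %

Truncating → worst-case error = 1 LSB = V_FS/2^10, so 100/1024 = 0.0976562 % of full scale.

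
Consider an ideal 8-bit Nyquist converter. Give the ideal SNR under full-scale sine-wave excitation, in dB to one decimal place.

SNR ≈ 6.02·N + 1.76 dB = 6.02·8 + 1.76 = 49.92 dB.

49.9 dB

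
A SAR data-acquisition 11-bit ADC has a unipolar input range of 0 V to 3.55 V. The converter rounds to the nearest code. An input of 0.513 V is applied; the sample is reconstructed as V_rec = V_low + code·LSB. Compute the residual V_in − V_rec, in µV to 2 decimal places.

Step size: 3.55 V ÷ 2^11 = 1.733 mV.
(0.513 − 0)/0.0017334 = 295.9504; round gives code 296.
V_rec = 0 + 296·0.0017334 = 0.51308594 V.
Error = 0.513 − 0.51308594 = -8.59375e-05 V = -85.94 µV.

-85.94 µV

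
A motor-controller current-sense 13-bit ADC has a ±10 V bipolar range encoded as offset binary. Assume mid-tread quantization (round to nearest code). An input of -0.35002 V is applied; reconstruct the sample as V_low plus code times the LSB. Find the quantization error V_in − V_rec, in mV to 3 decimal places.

One LSB is 20 V / 8192 = 2.441 mV.
(V_in − V_low)/LSB = (-0.35002 − (−10))/0.00244141 = 3952.6318 → code 3953 (round).
Code 3953 maps back to (−10) + 3953×0.00244141 V = -0.34912109 V.
V_in − V_rec = -0.000898906 V = -0.899 mV.

-0.899 mV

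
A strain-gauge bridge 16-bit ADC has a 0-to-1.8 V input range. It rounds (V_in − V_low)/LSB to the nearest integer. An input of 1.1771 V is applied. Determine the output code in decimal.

Full-scale span = 1.8 V; LSB = 1.8/2^16 = 27.47 µV.
(1.1771 − 0) / 2.74658e-05 = 42856.903 LSBs.
round(42856.903) = 42857.

code 42857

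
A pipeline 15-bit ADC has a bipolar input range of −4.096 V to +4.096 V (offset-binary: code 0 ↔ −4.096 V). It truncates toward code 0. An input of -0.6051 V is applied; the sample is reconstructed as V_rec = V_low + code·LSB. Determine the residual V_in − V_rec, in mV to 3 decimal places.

0.150 mV

One LSB is 8.192 V / 32768 = 250.00 µV.
Scaled input = 13963.6000 LSBs, so code = 13963.
Reconstructed: -0.60525 V.
V_in − V_rec = 0.00015 V = 0.150 mV.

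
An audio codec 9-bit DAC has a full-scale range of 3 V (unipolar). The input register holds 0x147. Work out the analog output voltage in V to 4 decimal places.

LSB = 3 V / 2^9 = 5.859 mV.
Code 0x147 = 327 decimal.
V_out = 0 + 327 × 0.00585938 V = 1.91602 V.

1.9160 V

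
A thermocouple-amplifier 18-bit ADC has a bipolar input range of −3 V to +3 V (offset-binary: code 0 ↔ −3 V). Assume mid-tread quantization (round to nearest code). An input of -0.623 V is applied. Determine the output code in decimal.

code 103853

LSB = 6 V / 262144 = 22.89 µV.
(V_in − V_low)/LSB = (-0.623 − (−3)) / 2.28882e-05 = 103852.715.
round(103852.715) = 103853.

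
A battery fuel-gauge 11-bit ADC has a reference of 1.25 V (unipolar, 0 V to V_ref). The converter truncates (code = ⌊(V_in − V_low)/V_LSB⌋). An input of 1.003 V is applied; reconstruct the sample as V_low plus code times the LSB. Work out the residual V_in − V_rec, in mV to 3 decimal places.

LSB = 1.25/2^11 = 0.610 mV.
(V_in − V_low)/LSB = (1.003 − 0)/0.000610352 = 1643.3152 → code 1643 (floor).
V_rec = 0 + 1643·0.000610352 = 1.0028076 V.
V_in − V_rec = 0.000192383 V = 0.192 mV.

0.192 mV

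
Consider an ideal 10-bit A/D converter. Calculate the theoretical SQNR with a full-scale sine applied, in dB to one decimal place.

SNR ≈ 6.02·N + 1.76 dB = 6.02·10 + 1.76 = 61.96 dB.

62.0 dB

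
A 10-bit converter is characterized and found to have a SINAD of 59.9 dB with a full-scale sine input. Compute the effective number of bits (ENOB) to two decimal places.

ENOB = (SINAD − 1.76) / 6.02 = (59.9 − 1.76)/6.02 = 9.658.

9.66 bits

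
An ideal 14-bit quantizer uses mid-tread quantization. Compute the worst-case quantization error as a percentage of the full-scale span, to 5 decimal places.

Rounding → worst-case error = ½ LSB = V_FS/2^15, so 100/32768 = 0.00305176 % of full scale.

0.00305 %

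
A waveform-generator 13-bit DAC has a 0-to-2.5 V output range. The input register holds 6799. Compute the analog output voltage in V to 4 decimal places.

LSB = 2.5 V / 2^13 = 305.18 µV.
V_out = 0 + 6799 × 0.000305176 V = 2.07489 V.

2.0749 V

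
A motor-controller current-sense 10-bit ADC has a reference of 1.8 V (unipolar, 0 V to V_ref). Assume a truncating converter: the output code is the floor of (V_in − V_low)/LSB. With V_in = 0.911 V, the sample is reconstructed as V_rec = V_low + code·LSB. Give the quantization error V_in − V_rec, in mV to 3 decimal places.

LSB = 1.8/2^10 = 1.758 mV.
(0.911 − 0)/0.00175781 = 518.2578; ⌊·⌋ gives code 518.
Code 518 maps back to 0 + 518×0.00175781 V = 0.91054687 V.
Difference: 0.000453125 V → 0.453 mV.

0.453 mV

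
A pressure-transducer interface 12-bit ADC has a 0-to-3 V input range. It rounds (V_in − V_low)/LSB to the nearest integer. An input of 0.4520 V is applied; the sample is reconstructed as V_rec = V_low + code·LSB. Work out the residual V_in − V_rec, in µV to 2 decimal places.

LSB = 3/2^12 = 0.732 mV.
Scaled input = 617.1307 LSBs, so code = 617.
Code 617 maps back to 0 + 617×0.000732422 V = 0.4519043 V.
V_in − V_rec = 9.57031e-05 V = 95.70 µV.

95.70 µV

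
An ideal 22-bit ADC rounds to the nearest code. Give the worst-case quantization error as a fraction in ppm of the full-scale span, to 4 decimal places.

Rounding → worst-case error = ½ LSB = V_FS/2^23, so 1e+06/8388608 = 0.119209 ppm of full scale.

0.1192 ppm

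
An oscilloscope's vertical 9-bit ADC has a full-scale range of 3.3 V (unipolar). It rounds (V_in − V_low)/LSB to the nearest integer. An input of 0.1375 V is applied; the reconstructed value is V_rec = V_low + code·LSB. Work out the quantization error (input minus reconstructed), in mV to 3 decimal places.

2.148 mV

LSB = 3.3/2^9 = 6.445 mV.
(V_in − V_low)/LSB = (0.1375 − 0)/0.00644531 = 21.3333 → code 21 (round).
Reconstructed: 0.13535156 V.
Difference: 0.00214844 V → 2.148 mV.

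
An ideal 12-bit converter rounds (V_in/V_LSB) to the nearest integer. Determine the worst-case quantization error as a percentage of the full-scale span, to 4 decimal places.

Rounding → worst-case error = ½ LSB = V_FS/2^13, so 100/8192 = 0.012207 % of full scale.

0.0122 %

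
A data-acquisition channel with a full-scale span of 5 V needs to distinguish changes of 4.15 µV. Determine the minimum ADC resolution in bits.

Number of steps required ≥ 5 V / 4.15 µV = 1204819.28.
Need 2^N ≥ 1204819.28; 2^20 = 1048576, 2^21 = 2097152.
Minimum N = 21.

21 bits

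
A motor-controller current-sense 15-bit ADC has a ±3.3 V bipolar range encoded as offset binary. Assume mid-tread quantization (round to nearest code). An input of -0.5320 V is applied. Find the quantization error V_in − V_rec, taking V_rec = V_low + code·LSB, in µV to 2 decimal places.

Step size: 6.6 V ÷ 2^15 = 201.42 µV.
Scaled input = 13742.7006 LSBs, so code = 13743.
V_rec = (−3.3) + 13743·0.000201416 = -0.5319397 V.
Difference: -6.03027e-05 V → -60.30 µV.

-60.30 µV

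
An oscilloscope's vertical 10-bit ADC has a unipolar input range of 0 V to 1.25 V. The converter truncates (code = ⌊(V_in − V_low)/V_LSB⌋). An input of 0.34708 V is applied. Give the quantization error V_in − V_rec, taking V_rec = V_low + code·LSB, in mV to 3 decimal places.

0.400 mV

Step size: 1.25 V ÷ 2^10 = 1.221 mV.
Scaled input = 284.3279 LSBs, so code = 284.
V_rec = 0 + 284·0.0012207 = 0.34667969 V.
Difference: 0.000400313 V → 0.400 mV.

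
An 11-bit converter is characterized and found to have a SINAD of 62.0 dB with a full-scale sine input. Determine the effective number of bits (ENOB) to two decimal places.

ENOB = (SINAD − 1.76) / 6.02 = (62.0 − 1.76)/6.02 = 10.007.

10.01 bits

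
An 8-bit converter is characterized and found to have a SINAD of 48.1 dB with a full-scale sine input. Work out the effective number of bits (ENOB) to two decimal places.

7.70 bits

ENOB = (SINAD − 1.76) / 6.02 = (48.1 − 1.76)/6.02 = 7.698.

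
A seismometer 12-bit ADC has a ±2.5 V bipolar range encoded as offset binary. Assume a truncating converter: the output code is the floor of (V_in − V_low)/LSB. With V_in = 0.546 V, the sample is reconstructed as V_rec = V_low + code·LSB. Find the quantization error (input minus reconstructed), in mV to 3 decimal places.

Step size: 5 V ÷ 2^12 = 1.221 mV.
Scaled input = 2495.2832 LSBs, so code = 2495.
Reconstructed: 0.5456543 V.
V_in − V_rec = 0.000345703 V = 0.346 mV.

0.346 mV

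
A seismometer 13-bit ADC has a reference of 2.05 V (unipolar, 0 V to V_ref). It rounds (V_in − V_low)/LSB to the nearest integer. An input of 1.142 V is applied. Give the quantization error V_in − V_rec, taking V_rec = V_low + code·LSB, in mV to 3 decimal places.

-0.114 mV

Step size: 2.05 V ÷ 2^13 = 250.24 µV.
(1.142 − 0)/0.000250244 = 4563.5434; round gives code 4564.
Reconstructed: 1.1421143 V.
V_in − V_rec = -0.000114258 V = -0.114 mV.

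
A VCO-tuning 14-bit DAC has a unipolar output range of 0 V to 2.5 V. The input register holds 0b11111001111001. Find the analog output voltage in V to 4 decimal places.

LSB = 2.5 V / 2^14 = 152.59 µV.
Code 0b11111001111001 = 15993 decimal.
V_out = 0 + 15993 × 0.000152588 V = 2.44034 V.

2.4403 V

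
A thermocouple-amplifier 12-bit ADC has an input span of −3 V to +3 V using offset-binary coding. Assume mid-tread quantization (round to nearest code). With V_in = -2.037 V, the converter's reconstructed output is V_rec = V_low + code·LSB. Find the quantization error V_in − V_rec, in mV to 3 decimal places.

One LSB is 6 V / 4096 = 1.465 mV.
(-2.037 − (−3))/0.00146484 = 657.4080; round gives code 657.
V_rec = (−3) + 657·0.00146484 = -2.0375977 V.
Error = -2.037 − (−2.0375977) = 0.000597656 V = 0.598 mV.

0.598 mV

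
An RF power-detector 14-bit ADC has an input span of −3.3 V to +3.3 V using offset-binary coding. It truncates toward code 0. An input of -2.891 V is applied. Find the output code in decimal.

code 1015

With 16384 levels over 6.6 V, one step is 402.83 µV.
(V_in − V_low)/LSB = (-2.891 − (−3.3)) / 0.000402832 = 1015.312.
Floor → code 1015.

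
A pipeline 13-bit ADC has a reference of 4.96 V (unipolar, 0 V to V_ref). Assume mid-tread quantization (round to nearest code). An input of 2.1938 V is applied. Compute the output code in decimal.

code 3623

LSB = 4.96 V / 8192 = 0.605 mV.
(V_in − V_low)/LSB = (2.1938 − 0) / 0.000605469 = 3623.308.
Round → code 3623.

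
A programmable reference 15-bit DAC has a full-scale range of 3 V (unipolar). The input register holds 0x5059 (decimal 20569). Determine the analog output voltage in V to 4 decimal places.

LSB = 3 V / 2^15 = 91.55 µV.
Code 0x5059 = 20569 decimal.
V_out = 0 + 20569 × 9.15527e-05 V = 1.88315 V.

1.8831 V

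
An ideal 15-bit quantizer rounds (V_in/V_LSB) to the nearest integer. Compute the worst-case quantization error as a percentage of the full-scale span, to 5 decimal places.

Rounding → worst-case error = ½ LSB = V_FS/2^16, so 100/65536 = 0.00152588 % of full scale.

0.00153 %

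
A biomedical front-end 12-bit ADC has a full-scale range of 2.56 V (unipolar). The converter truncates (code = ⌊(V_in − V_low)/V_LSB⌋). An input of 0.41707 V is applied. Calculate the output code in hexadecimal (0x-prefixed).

With 4096 levels over 2.56 V, one step is 0.625 mV.
(0.41707 − 0) / 0.000625 = 667.312 LSBs.
Floor → code 667.
In hexadecimal (0x-prefixed): 0x29B.

code 0x29B (decimal 667)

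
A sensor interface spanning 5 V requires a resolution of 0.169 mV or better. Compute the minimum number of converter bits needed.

Number of steps required ≥ 5 V / 0.169 mV = 29585.80.
Need 2^N ≥ 29585.80; 2^14 = 16384, 2^15 = 32768.
Minimum N = 15.

15 bits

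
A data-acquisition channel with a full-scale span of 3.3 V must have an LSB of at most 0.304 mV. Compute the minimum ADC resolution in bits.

14 bits

Number of steps required ≥ 3.3 V / 0.304 mV = 10855.26.
Need 2^N ≥ 10855.26; 2^13 = 8192, 2^14 = 16384.
Minimum N = 14.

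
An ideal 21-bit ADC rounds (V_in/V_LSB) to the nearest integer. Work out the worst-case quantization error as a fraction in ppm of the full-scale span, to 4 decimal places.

0.2384 ppm

Rounding → worst-case error = ½ LSB = V_FS/2^22, so 1e+06/4194304 = 0.238419 ppm of full scale.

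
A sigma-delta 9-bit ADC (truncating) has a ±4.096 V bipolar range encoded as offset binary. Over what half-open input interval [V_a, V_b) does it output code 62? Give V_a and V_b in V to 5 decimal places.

[-3.10400 V, -3.08800 V)

LSB = 8.192/2^9 = 16.000 mV.
V_a = V_low + 62·LSB = -3.104 V; V_b = V_low + 63·LSB = -3.088 V.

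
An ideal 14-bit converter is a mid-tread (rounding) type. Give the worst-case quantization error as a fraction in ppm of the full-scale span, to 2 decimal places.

Rounding → worst-case error = ½ LSB = V_FS/2^15, so 1e+06/32768 = 30.5176 ppm of full scale.

30.52 ppm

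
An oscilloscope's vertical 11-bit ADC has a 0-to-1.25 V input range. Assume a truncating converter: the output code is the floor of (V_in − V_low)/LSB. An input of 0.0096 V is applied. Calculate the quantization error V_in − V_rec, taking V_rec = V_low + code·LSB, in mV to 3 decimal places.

One LSB is 1.25 V / 2048 = 0.610 mV.
(0.0096 − 0)/0.000610352 = 15.7286; ⌊·⌋ gives code 15.
V_rec = 0 + 15·0.000610352 = 0.0091552734 V.
Error = 0.0096 − 0.0091552734 = 0.000444727 V = 0.445 mV.

0.445 mV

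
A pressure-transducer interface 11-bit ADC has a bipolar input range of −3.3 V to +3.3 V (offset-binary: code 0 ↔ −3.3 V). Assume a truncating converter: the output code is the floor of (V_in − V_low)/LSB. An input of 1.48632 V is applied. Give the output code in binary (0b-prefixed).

code 0b10111001101 (decimal 1485)

LSB = 6.6 V / 2048 = 3.223 mV.
Input sits at 1485.210 steps above V_low.
⌊·⌋(1485.210) = 1485.
In binary (0b-prefixed): 0b10111001101.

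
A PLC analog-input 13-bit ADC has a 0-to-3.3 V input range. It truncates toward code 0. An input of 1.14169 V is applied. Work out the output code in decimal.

code 2834

Full-scale span = 3.3 V; LSB = 3.3/2^13 = 402.83 µV.
(V_in − V_low)/LSB = (1.14169 − 0) / 0.000402832 = 2834.159.
So the output code is 2834.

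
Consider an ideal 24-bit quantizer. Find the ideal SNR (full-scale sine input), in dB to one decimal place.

SNR ≈ 6.02·N + 1.76 dB = 6.02·24 + 1.76 = 146.24 dB.

146.2 dB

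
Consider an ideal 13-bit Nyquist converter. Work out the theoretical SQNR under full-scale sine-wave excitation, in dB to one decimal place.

80.0 dB

SNR ≈ 6.02·N + 1.76 dB = 6.02·13 + 1.76 = 80.02 dB.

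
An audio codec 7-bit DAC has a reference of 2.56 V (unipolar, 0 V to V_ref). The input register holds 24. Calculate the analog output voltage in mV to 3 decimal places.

LSB = 2.56 V / 2^7 = 20.000 mV.
V_out = 0 + 24 × 0.02 V = 0.48 V.
= 480.000 mV.

480.000 mV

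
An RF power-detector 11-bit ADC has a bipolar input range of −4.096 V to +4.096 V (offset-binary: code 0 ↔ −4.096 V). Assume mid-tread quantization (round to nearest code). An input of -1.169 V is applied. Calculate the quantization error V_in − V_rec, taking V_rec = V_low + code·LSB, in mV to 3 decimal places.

LSB = 8.192/2^11 = 4.000 mV.
(V_in − V_low)/LSB = (-1.169 − (−4.096))/0.004 = 731.7500 → code 732 (round).
Reconstructed: -1.168 V.
V_in − V_rec = -0.001 V = -1.000 mV.

-1.000 mV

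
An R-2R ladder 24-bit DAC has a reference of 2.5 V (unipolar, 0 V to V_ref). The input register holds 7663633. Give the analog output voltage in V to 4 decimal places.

LSB = 2.5 V / 2^24 = 0.15 µV.
V_out = 0 + 7663633 × 1.49012e-07 V = 1.14197 V.

1.1420 V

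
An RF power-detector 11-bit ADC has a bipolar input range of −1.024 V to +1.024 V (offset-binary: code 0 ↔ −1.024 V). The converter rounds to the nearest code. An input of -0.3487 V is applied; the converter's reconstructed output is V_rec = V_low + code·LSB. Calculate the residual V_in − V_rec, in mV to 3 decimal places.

0.300 mV

One LSB is 2.048 V / 2048 = 1.000 mV.
Scaled input = 675.3000 LSBs, so code = 675.
Reconstructed: -0.349 V.
Difference: 0.0003 V → 0.300 mV.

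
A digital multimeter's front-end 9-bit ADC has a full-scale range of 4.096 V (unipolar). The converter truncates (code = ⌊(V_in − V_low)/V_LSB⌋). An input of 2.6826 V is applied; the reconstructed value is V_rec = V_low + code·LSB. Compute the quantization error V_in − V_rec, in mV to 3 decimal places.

2.600 mV

One LSB is 4.096 V / 512 = 8.000 mV.
(2.6826 − 0)/0.008 = 335.3250; ⌊·⌋ gives code 335.
Code 335 maps back to 0 + 335×0.008 V = 2.68 V.
Error = 2.6826 − 2.68 = 0.0026 V = 2.600 mV.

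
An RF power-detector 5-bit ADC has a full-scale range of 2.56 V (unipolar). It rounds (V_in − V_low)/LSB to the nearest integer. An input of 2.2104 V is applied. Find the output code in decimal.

Full-scale span = 2.56 V; LSB = 2.56/2^5 = 80.000 mV.
(2.2104 − 0) / 0.08 = 27.630 LSBs.
So the output code is 28.

code 28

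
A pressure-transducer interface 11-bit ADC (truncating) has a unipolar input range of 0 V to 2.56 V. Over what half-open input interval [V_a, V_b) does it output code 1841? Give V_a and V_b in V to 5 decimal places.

[2.30125 V, 2.30250 V)

LSB = 2.56/2^11 = 1.250 mV.
V_a = V_low + 1841·LSB = 2.30125 V; V_b = V_low + 1842·LSB = 2.3025 V.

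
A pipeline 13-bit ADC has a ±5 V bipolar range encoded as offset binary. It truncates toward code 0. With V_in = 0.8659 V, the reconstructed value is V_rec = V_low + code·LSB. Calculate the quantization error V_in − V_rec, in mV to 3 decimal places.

LSB = 10/2^13 = 1.221 mV.
Scaled input = 4805.3453 LSBs, so code = 4805.
Reconstructed: 0.86547852 V.
Error = 0.8659 − 0.86547852 = 0.000421484 V = 0.421 mV.

0.421 mV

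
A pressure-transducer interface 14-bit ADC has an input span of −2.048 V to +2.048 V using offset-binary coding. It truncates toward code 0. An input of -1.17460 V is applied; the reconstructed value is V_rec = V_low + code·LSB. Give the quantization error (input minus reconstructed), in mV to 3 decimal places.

Step size: 4.096 V ÷ 2^14 = 250.00 µV.
Scaled input = 3493.6000 LSBs, so code = 3493.
V_rec = (−2.048) + 3493·0.00025 = -1.17475 V.
Error = -1.17460 − (−1.17475) = 0.00015 V = 0.150 mV.

0.150 mV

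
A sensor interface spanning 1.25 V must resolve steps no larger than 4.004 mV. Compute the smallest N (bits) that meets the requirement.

Number of steps required ≥ 1.25 V / 4.004 mV = 312.19.
Need 2^N ≥ 312.19; 2^8 = 256, 2^9 = 512.
Minimum N = 9.

9 bits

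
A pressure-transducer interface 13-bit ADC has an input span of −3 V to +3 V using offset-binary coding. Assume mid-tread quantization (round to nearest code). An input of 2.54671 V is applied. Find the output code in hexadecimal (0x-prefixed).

Full-scale span = 6 V; LSB = 6/2^13 = 0.732 mV.
Input sits at 7573.108 steps above V_low.
round(7573.108) = 7573.
In hexadecimal (0x-prefixed): 0x1D95.

code 0x1D95 (decimal 7573)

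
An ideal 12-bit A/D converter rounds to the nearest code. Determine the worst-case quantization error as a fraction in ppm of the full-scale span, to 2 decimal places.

122.07 ppm

Rounding → worst-case error = ½ LSB = V_FS/2^13, so 1e+06/8192 = 122.07 ppm of full scale.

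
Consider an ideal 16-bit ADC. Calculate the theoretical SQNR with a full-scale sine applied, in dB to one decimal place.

98.1 dB

SNR ≈ 6.02·N + 1.76 dB = 6.02·16 + 1.76 = 98.08 dB.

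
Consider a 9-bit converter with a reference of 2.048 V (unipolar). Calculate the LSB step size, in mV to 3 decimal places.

4.000 mV

Full-scale span = 2.048 V.
LSB = 2.048 / 2^9 = 2.048 / 512 = 0.004 V = 4.000 mV.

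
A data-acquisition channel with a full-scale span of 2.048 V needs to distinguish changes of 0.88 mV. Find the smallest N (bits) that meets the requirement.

12 bits

Number of steps required ≥ 2.048 V / 0.88 mV = 2327.27.
Need 2^N ≥ 2327.27; 2^11 = 2048, 2^12 = 4096.
Minimum N = 12.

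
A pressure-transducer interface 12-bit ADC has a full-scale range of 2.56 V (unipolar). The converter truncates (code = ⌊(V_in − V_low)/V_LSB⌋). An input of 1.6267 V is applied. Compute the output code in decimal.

LSB = 2.56 V / 4096 = 0.625 mV.
(V_in − V_low)/LSB = (1.6267 − 0) / 0.000625 = 2602.720.
Floor → code 2602.

code 2602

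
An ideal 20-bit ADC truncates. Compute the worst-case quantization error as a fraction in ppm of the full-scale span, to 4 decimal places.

0.9537 ppm

Truncating → worst-case error = 1 LSB = V_FS/2^20, so 1e+06/1048576 = 0.953674 ppm of full scale.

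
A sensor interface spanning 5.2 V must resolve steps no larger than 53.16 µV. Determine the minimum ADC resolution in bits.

Number of steps required ≥ 5.2 V / 53.16 µV = 97817.91.
Need 2^N ≥ 97817.91; 2^16 = 65536, 2^17 = 131072.
Minimum N = 17.

17 bits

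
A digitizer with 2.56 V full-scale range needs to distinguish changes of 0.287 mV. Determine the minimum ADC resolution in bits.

14 bits

Number of steps required ≥ 2.56 V / 0.287 mV = 8919.86.
Need 2^N ≥ 8919.86; 2^13 = 8192, 2^14 = 16384.
Minimum N = 14.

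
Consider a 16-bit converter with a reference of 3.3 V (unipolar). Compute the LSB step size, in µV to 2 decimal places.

Full-scale span = 3.3 V.
LSB = 3.3 / 2^16 = 3.3 / 65536 = 5.0354e-05 V = 50.35 µV.

50.35 µV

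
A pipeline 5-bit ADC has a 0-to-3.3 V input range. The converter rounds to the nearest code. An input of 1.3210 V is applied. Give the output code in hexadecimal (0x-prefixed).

code 0xD (decimal 13)

With 32 levels over 3.3 V, one step is 103.125 mV.
(1.3210 − 0) / 0.103125 = 12.810 LSBs.
Round → code 13.
In hexadecimal (0x-prefixed): 0xD.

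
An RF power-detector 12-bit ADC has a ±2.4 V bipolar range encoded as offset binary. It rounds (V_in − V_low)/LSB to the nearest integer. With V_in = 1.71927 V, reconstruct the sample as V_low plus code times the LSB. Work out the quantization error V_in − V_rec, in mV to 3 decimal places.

0.129 mV

LSB = 4.8/2^12 = 1.172 mV.
Scaled input = 3515.1104 LSBs, so code = 3515.
Reconstructed: 1.7191406 V.
V_in − V_rec = 0.000129375 V = 0.129 mV.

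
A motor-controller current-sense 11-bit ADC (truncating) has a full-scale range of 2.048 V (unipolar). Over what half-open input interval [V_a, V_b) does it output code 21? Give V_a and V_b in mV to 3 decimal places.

[21.000 mV, 22.000 mV)

LSB = 2.048/2^11 = 1.000 mV.
V_a = V_low + 21·LSB = 0.021 V; V_b = V_low + 22·LSB = 0.022 V.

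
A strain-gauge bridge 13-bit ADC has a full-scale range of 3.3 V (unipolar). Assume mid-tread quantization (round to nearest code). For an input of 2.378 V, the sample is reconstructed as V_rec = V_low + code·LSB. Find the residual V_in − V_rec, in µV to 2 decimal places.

82.52 µV

LSB = 3.3/2^13 = 402.83 µV.
(2.378 − 0)/0.000402832 = 5903.2048; round gives code 5903.
V_rec = 0 + 5903·0.000402832 = 2.3779175 V.
V_in − V_rec = 8.25195e-05 V = 82.52 µV.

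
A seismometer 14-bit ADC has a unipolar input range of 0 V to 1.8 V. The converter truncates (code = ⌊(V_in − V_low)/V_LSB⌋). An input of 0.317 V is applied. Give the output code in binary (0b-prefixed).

code 0b101101000101 (decimal 2885)

Full-scale span = 1.8 V; LSB = 1.8/2^14 = 109.86 µV.
(0.317 − 0) / 0.000109863 = 2885.404 LSBs.
So the output code is 2885.
In binary (0b-prefixed): 0b101101000101.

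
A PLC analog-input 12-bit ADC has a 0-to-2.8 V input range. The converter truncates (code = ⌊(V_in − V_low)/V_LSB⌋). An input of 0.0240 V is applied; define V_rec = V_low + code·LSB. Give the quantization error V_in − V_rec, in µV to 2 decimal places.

74.22 µV

Step size: 2.8 V ÷ 2^12 = 0.684 mV.
Scaled input = 35.1086 LSBs, so code = 35.
Reconstructed: 0.023925781 V.
Difference: 7.42187e-05 V → 74.22 µV.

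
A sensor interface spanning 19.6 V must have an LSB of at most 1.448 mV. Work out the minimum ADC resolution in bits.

14 bits

Number of steps required ≥ 19.6 V / 1.448 mV = 13535.91.
Need 2^N ≥ 13535.91; 2^13 = 8192, 2^14 = 16384.
Minimum N = 14.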